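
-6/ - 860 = 3/430 = 0.01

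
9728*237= 2305536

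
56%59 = 56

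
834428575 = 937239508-102810933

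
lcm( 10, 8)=40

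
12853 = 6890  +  5963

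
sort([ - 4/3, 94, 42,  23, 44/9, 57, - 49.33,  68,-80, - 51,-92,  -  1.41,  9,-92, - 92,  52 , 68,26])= [ - 92, - 92, - 92, -80, - 51 ,-49.33  ,  -  1.41, - 4/3, 44/9, 9 , 23, 26, 42,52,  57,68,  68, 94] 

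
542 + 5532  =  6074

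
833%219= 176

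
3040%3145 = 3040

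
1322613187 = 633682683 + 688930504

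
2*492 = 984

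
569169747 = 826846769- 257677022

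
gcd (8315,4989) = 1663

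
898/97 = 9 + 25/97  =  9.26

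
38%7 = 3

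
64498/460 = 32249/230 = 140.21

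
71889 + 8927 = 80816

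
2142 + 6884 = 9026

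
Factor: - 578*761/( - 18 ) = 219929/9 = 3^ ( - 2)*17^2*761^1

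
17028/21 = 5676/7 = 810.86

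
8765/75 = 1753/15 =116.87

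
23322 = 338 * 69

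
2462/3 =820+2/3 = 820.67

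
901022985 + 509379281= 1410402266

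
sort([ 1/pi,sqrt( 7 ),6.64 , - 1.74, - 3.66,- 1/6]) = [ - 3.66, - 1.74 ,  -  1/6,  1/pi, sqrt( 7),  6.64]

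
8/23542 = 4/11771 = 0.00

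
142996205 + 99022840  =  242019045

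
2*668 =1336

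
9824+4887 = 14711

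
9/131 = 9/131 = 0.07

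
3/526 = 3/526 = 0.01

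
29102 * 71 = 2066242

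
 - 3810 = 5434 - 9244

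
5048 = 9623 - 4575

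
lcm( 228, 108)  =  2052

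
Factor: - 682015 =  - 5^1  *  136403^1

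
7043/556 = 7043/556 = 12.67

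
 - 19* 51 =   -  969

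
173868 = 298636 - 124768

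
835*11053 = 9229255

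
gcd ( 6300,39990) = 30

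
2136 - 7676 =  - 5540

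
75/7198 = 75/7198 = 0.01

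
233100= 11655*20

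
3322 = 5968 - 2646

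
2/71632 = 1/35816 = 0.00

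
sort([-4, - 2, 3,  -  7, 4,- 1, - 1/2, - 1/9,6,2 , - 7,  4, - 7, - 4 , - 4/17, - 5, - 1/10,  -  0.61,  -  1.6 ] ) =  [ - 7,-7, - 7,  -  5,- 4, -4, -2,  -  1.6, - 1, - 0.61, - 1/2,-4/17, - 1/9, - 1/10 , 2, 3 , 4,4, 6]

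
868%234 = 166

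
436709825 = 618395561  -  181685736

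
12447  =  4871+7576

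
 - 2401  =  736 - 3137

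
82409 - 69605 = 12804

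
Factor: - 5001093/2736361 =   -  3^2*19^ (-1)*59^(  -  1 ) *2441^( - 1)*555677^1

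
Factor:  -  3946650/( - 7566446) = 23775/45581 = 3^1*5^2*19^( - 1 )*317^1*2399^ ( - 1 ) 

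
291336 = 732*398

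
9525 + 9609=19134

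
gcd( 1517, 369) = 41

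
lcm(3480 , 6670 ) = 80040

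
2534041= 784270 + 1749771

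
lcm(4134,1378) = 4134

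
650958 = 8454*77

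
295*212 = 62540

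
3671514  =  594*6181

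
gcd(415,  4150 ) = 415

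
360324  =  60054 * 6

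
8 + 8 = 16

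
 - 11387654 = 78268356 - 89656010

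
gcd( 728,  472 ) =8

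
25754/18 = 1430+7/9 = 1430.78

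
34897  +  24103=59000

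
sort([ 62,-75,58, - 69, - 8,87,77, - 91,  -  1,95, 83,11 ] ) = [-91,  -  75, - 69, - 8, -1, 11,58, 62, 77,83, 87 , 95 ]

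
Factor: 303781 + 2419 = 2^3* 5^2*1531^1  =  306200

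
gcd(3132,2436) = 348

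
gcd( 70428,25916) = 4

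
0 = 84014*0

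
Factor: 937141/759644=2^( - 2)*23^ ( -2 )*173^1 * 359^ ( - 1)*5417^1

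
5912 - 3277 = 2635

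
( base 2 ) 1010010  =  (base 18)4A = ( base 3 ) 10001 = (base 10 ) 82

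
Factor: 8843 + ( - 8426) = 3^1*139^1=   417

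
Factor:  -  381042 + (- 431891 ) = -812933= - 11^1*263^1* 281^1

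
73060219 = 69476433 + 3583786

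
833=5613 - 4780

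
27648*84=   2322432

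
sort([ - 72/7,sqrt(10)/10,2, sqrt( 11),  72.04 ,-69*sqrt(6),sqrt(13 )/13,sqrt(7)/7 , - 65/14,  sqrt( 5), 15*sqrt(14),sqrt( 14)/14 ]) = [ - 69* sqrt(6 ), - 72/7, - 65/14,  sqrt(14)/14,  sqrt(13 )/13,  sqrt( 10)/10, sqrt (7 ) /7,2,sqrt( 5),sqrt(11),15*sqrt(14), 72.04] 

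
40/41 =40/41= 0.98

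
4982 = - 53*( - 94 )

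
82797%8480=6477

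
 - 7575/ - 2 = 7575/2 =3787.50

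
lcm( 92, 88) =2024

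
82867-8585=74282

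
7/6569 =7/6569 = 0.00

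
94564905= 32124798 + 62440107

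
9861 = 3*3287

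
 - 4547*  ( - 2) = 9094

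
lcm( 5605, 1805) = 106495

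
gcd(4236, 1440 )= 12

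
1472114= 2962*497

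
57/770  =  57/770= 0.07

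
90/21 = 4 + 2/7 =4.29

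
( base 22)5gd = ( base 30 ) 32p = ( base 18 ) 8AD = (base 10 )2785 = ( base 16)AE1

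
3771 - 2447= 1324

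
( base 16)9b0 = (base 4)212300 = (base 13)118A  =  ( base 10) 2480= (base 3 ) 10101212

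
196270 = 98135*2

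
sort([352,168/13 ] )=[168/13, 352 ] 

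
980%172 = 120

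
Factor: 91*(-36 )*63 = -206388 = - 2^2*3^4*7^2* 13^1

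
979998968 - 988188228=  - 8189260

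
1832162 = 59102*31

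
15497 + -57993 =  - 42496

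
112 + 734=846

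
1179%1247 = 1179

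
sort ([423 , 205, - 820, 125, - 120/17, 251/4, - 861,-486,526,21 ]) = [ - 861, - 820, - 486, - 120/17, 21,251/4, 125,  205,423 , 526 ] 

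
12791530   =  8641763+4149767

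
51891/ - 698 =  - 75 + 459/698=- 74.34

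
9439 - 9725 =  - 286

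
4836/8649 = 52/93  =  0.56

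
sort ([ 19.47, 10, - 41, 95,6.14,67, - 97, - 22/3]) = [-97, - 41, - 22/3,6.14, 10, 19.47, 67 , 95 ]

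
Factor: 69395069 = 69395069^1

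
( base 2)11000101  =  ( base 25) 7M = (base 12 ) 145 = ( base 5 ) 1242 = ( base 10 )197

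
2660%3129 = 2660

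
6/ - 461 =-1 + 455/461 = - 0.01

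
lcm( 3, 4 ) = 12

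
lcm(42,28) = 84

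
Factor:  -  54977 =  - 13^1*4229^1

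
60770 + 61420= 122190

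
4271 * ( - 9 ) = -38439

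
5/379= 5/379= 0.01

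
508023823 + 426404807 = 934428630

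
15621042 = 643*24294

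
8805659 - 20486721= - 11681062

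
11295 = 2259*5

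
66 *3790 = 250140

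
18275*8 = 146200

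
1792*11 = 19712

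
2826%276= 66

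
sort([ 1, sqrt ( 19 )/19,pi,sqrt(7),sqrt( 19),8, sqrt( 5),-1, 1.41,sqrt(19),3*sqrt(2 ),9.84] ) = [ - 1 , sqrt(19) /19,  1, 1.41,sqrt( 5),  sqrt(7), pi, 3*sqrt ( 2),sqrt( 19),sqrt(19), 8,  9.84]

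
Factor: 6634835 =5^1*1326967^1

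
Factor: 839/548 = 2^( - 2)*  137^( - 1 ) * 839^1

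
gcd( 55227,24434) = 1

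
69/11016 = 23/3672 = 0.01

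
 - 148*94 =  - 13912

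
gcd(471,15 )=3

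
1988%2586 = 1988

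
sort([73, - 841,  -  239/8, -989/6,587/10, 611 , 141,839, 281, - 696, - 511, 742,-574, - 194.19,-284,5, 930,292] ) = [ - 841, - 696,-574, - 511, - 284, - 194.19,  -  989/6, - 239/8, 5 , 587/10, 73, 141, 281,292,611, 742,839,930 ]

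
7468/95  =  78+58/95 = 78.61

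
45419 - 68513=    - 23094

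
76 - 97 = -21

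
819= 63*13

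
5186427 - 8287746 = -3101319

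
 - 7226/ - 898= 3613/449 = 8.05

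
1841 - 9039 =- 7198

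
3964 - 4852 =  - 888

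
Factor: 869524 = 2^2 * 181^1 * 1201^1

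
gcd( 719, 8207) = 1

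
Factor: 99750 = 2^1 *3^1*5^3*7^1*19^1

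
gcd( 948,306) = 6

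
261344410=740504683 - 479160273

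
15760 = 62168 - 46408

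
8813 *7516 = 66238508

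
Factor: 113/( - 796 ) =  - 2^ ( - 2 )*113^1*199^(  -  1)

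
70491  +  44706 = 115197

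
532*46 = 24472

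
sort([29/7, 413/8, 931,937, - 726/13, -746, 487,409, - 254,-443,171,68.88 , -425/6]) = [ - 746, -443, - 254, - 425/6,  -  726/13,29/7 , 413/8,68.88,171,409, 487,931,937]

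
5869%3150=2719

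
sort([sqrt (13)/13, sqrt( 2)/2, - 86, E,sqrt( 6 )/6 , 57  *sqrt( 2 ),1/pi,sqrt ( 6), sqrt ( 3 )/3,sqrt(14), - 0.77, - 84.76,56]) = [ - 86, - 84.76 , - 0.77,sqrt ( 13)/13,1/pi, sqrt (6) /6,  sqrt(3)/3, sqrt( 2 ) /2,sqrt(6),E, sqrt(14),56,57*sqrt(2) ] 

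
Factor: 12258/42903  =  2/7 = 2^1*7^(- 1 )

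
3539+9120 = 12659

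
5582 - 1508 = 4074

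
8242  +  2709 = 10951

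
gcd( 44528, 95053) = 1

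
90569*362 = 32785978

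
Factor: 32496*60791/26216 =246933042/3277 = 2^1 * 3^1*29^( - 1 )*31^1 *37^1 * 53^1*113^(  -  1)*677^1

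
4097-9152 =-5055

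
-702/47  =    -  702/47  =  - 14.94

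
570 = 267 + 303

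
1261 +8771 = 10032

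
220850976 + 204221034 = 425072010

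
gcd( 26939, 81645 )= 1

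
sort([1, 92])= [ 1, 92 ]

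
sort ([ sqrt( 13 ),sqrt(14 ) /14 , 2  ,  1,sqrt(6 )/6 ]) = [ sqrt(14)/14, sqrt(6)/6,1, 2 , sqrt (13)] 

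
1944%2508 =1944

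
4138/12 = 2069/6 = 344.83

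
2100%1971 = 129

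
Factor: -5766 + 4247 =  - 7^2*31^1 = - 1519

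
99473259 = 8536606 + 90936653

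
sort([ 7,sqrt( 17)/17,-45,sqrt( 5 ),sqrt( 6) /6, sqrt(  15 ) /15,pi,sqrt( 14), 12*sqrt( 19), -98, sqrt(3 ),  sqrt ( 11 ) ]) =[ - 98, - 45,sqrt( 17)/17, sqrt(15) /15, sqrt( 6)/6,sqrt(3 ),  sqrt( 5),pi,sqrt(11) , sqrt(14),7, 12* sqrt(19 ) ] 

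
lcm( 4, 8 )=8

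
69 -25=44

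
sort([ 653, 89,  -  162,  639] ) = [ - 162,  89, 639, 653] 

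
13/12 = 1 + 1/12 = 1.08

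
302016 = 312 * 968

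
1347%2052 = 1347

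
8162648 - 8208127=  - 45479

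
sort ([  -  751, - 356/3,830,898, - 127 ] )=[  -  751, - 127,  -  356/3, 830,898 ]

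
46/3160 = 23/1580  =  0.01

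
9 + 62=71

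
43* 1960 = 84280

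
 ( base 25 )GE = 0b110011110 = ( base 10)414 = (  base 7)1131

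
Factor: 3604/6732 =53/99 =3^(-2)*11^(-1 )*53^1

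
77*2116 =162932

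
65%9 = 2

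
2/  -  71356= -1 + 35677/35678 = - 0.00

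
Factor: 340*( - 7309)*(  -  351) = 872256060 = 2^2 * 3^3*5^1*13^1*17^1 * 7309^1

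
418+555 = 973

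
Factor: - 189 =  - 3^3*7^1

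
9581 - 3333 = 6248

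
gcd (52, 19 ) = 1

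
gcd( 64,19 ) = 1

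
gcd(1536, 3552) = 96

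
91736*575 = 52748200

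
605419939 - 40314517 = 565105422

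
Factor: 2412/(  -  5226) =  -2^1*3^1 *13^( - 1 ) = -  6/13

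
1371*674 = 924054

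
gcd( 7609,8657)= 1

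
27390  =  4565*6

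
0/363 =0 = 0.00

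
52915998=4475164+48440834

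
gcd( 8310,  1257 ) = 3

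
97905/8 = 97905/8 = 12238.12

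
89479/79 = 1132+51/79 = 1132.65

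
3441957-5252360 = - 1810403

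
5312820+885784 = 6198604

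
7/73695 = 7/73695 = 0.00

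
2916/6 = 486=486.00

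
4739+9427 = 14166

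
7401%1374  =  531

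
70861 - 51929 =18932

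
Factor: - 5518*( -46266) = 255295788=2^2*3^1*11^1 *31^1*89^1*701^1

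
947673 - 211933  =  735740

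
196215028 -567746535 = -371531507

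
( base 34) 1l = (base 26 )23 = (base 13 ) 43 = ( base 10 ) 55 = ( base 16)37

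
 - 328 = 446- 774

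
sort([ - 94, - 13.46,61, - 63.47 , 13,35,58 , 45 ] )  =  [-94, - 63.47, - 13.46,13,35,45,58,61] 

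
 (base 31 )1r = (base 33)1P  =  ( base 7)112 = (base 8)72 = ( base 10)58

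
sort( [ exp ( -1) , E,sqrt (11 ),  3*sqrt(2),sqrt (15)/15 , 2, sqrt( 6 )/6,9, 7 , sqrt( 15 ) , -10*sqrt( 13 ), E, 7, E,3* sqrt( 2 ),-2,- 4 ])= [ - 10*sqrt (13), - 4, - 2,sqrt( 15) /15, exp(- 1 ),sqrt ( 6)/6 , 2, E,  E,E,sqrt(11), sqrt (15), 3*sqrt(2), 3 * sqrt(2 ),7,  7,9 ] 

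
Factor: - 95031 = -3^2*10559^1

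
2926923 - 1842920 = 1084003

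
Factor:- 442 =  -  2^1*13^1*17^1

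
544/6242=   272/3121 =0.09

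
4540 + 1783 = 6323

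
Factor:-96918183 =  - 3^2*19^1*31^1*47^1*389^1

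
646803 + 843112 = 1489915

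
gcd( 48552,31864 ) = 56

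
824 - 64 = 760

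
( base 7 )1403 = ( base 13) 329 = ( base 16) 21E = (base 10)542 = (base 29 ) ik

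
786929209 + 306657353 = 1093586562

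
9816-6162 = 3654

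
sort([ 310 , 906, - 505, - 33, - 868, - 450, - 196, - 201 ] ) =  [ - 868,-505 , - 450, - 201, - 196,-33, 310,906] 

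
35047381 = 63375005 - 28327624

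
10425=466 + 9959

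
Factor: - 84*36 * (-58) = 175392 = 2^5*3^3 *7^1*29^1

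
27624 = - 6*( - 4604) 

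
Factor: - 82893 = - 3^1*27631^1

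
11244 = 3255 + 7989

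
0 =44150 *0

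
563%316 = 247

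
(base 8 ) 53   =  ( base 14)31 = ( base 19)25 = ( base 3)1121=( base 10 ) 43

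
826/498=1 + 164/249 = 1.66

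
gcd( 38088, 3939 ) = 3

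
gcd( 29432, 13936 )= 104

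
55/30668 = 5/2788 = 0.00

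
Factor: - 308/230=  - 154/115 =- 2^1*5^(- 1)*7^1*11^1*23^( - 1 )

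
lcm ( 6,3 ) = 6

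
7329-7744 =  - 415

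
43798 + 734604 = 778402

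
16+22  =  38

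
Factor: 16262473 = 109^1*149197^1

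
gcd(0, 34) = 34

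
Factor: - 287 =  - 7^1*41^1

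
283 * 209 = 59147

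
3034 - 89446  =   - 86412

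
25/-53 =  - 25/53 =-0.47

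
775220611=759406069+15814542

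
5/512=5/512 = 0.01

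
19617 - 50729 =-31112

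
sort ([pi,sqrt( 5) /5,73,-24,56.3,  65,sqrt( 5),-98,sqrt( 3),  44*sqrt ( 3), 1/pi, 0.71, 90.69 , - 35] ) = [  -  98,-35, - 24,1/pi,sqrt( 5 )/5,0.71,sqrt( 3),sqrt( 5), pi , 56.3,65, 73, 44*sqrt( 3 ),90.69 ] 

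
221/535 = 221/535 = 0.41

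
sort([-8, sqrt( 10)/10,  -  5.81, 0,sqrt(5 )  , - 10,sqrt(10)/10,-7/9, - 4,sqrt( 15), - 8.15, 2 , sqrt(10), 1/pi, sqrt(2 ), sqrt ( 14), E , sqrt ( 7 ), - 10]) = [ - 10,-10, - 8.15,-8,-5.81,-4,-7/9, 0, sqrt( 10)/10, sqrt( 10 )/10, 1/pi, sqrt(2), 2, sqrt(5 ),sqrt(7),E,sqrt(10),  sqrt( 14), sqrt(15) ] 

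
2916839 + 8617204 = 11534043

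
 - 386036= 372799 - 758835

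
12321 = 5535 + 6786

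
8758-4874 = 3884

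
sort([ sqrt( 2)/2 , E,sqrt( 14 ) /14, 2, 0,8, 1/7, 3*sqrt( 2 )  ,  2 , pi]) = [0, 1/7, sqrt( 14 ) /14, sqrt( 2) /2, 2,2, E, pi, 3*sqrt( 2 ), 8]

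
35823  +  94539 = 130362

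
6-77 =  - 71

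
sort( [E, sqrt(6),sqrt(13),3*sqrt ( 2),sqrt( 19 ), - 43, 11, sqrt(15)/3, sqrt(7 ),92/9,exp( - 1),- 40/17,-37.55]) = [ - 43, - 37.55, - 40/17,exp( - 1), sqrt( 15)/3,  sqrt( 6),sqrt( 7 ), E, sqrt(13),3*sqrt ( 2), sqrt(19), 92/9,11]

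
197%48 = 5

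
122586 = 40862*3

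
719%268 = 183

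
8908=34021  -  25113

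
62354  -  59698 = 2656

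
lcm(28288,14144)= 28288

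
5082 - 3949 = 1133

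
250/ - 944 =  - 125/472 = -0.26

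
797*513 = 408861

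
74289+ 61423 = 135712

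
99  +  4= 103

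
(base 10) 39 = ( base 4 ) 213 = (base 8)47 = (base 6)103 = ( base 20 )1J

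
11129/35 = 317  +  34/35 = 317.97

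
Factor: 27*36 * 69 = 2^2 *3^6*23^1= 67068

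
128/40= 16/5  =  3.20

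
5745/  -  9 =-639  +  2/3 = - 638.33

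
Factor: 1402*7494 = 2^2*3^1*701^1*1249^1 = 10506588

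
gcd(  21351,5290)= 1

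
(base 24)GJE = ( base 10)9686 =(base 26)E8E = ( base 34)8CU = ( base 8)22726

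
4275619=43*99433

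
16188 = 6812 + 9376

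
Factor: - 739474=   -  2^1*31^1*11927^1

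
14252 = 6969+7283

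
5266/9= 585 +1/9= 585.11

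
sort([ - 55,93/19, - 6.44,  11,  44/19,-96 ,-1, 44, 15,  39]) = [ - 96, - 55, - 6.44, - 1,44/19,93/19,  11 , 15, 39,  44 ]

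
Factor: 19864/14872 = 11^(-1 )*13^ (-1 )*191^1= 191/143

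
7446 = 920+6526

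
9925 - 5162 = 4763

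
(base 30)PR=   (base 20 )1IH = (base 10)777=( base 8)1411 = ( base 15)36C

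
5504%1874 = 1756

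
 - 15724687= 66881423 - 82606110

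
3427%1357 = 713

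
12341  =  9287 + 3054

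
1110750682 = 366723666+744027016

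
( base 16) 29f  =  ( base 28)nr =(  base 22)18B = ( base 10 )671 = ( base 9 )825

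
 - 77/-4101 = 77/4101 = 0.02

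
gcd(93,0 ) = 93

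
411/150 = 137/50 = 2.74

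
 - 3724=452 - 4176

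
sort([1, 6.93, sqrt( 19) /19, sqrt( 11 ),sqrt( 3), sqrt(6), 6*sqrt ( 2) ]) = [ sqrt(19)/19, 1, sqrt( 3), sqrt (6 ) , sqrt( 11), 6.93, 6 * sqrt( 2 ) ]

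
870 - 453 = 417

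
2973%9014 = 2973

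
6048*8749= 52913952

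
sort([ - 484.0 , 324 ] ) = [ - 484.0, 324 ]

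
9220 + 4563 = 13783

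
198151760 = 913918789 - 715767029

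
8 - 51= - 43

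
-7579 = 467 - 8046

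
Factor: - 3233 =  - 53^1*61^1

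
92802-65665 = 27137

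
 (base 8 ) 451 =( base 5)2142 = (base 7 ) 603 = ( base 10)297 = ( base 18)g9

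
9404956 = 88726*106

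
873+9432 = 10305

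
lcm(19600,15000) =1470000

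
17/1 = 17 = 17.00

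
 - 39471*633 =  - 24985143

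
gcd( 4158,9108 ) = 198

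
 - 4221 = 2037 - 6258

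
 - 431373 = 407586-838959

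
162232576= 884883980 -722651404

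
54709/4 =13677+1/4  =  13677.25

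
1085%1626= 1085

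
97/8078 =97/8078 = 0.01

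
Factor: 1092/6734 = 2^1*3^1*37^( - 1 ) = 6/37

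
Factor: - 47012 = -2^2 *7^1*23^1*73^1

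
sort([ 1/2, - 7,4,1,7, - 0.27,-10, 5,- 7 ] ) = [ - 10,-7, - 7, - 0.27,1/2 , 1,4, 5,7] 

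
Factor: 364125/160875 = 971/429 = 3^ ( - 1 )*11^( - 1)*13^( - 1)*971^1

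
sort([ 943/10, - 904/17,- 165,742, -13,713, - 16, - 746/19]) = [ - 165, - 904/17,  -  746/19, - 16,-13,943/10,  713, 742]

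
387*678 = 262386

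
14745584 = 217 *67952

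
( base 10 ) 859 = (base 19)274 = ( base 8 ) 1533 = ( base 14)455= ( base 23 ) 1E8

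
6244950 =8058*775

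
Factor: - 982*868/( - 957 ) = 2^3*3^( - 1 )*7^1*11^( - 1)*29^(-1 )*31^1*491^1 = 852376/957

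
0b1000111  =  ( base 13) 56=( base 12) 5b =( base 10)71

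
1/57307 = 1/57307 = 0.00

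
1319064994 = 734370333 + 584694661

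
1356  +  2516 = 3872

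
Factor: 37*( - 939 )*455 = -3^1* 5^1*7^1*13^1*37^1 * 313^1 = -15808065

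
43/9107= 43/9107 = 0.00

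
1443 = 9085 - 7642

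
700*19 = 13300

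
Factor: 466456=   2^3*199^1 * 293^1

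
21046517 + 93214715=114261232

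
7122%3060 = 1002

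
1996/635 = 3 + 91/635=3.14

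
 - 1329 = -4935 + 3606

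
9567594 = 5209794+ 4357800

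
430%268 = 162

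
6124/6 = 3062/3 = 1020.67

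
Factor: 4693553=4693553^1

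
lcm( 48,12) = 48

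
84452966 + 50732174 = 135185140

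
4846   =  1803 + 3043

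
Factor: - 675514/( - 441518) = 7^1*11^(  -  1) *47^(-1)*113^1 =791/517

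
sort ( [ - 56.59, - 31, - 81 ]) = [-81, - 56.59, - 31]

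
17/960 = 17/960 = 0.02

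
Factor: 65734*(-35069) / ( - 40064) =1152612823/20032 = 2^( - 6) * 23^1*313^(- 1 )*1429^1*35069^1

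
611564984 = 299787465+311777519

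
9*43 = 387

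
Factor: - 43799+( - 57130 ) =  - 100929 = - 3^1 * 17^1*1979^1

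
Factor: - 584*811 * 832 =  - 2^9*13^1*73^1 *811^1 = - 394055168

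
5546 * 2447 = 13571062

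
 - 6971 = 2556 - 9527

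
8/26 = 4/13 = 0.31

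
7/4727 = 7/4727=0.00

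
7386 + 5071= 12457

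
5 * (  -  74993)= - 374965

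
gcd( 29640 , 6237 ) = 3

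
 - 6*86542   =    -  519252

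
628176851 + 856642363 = 1484819214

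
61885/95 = 651+ 8/19 = 651.42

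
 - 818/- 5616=409/2808 = 0.15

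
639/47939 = 639/47939 = 0.01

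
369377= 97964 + 271413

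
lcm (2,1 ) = 2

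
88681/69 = 88681/69 = 1285.23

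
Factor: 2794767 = 3^1*19^1*49031^1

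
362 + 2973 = 3335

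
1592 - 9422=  - 7830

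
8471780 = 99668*85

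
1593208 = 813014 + 780194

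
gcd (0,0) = 0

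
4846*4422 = 21429012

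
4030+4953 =8983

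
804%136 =124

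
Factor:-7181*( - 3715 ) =26677415 = 5^1*43^1*167^1*743^1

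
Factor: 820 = 2^2*5^1*41^1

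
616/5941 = 616/5941  =  0.10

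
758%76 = 74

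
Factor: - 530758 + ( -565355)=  - 1096113 = - 3^1 * 29^1*43^1*293^1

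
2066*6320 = 13057120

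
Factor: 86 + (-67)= 19 =19^1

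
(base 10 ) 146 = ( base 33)4e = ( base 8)222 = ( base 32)4I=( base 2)10010010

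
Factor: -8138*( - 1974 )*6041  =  97045112892 = 2^2*3^1*7^2* 13^1*47^1*313^1* 863^1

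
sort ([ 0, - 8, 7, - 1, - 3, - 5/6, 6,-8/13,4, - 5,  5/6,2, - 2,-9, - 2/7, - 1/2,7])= [ - 9,-8, - 5, - 3,  -  2 , - 1, - 5/6, - 8/13, - 1/2, - 2/7,0,  5/6,2, 4,  6, 7, 7]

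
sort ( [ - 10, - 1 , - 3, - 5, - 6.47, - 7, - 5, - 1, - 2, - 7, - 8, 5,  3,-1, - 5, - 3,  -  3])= [ - 10, - 8, - 7 ,- 7,-6.47, - 5 , - 5, - 5, - 3,-3,  -  3, - 2,-1,- 1, - 1,  3, 5]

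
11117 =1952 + 9165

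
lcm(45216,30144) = 90432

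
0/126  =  0 = 0.00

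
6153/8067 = 2051/2689 = 0.76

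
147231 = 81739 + 65492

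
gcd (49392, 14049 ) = 63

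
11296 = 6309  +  4987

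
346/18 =19+2/9 = 19.22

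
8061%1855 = 641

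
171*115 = 19665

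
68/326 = 34/163 = 0.21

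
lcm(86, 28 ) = 1204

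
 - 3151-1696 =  - 4847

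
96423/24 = 32141/8 = 4017.62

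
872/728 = 109/91 = 1.20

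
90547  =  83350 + 7197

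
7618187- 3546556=4071631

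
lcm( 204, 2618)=15708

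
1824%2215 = 1824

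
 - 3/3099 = -1/1033 = -  0.00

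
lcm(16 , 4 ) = 16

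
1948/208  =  487/52 = 9.37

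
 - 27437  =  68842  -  96279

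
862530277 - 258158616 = 604371661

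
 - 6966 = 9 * ( - 774 )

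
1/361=1/361 = 0.00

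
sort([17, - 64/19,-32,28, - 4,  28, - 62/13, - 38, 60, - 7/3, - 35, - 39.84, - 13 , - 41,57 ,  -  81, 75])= [-81, - 41, - 39.84, - 38, - 35,-32, - 13,-62/13, - 4, - 64/19, - 7/3,17,28, 28,57,60, 75] 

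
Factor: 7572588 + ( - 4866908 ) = 2^4*5^1*31^1*1091^1 = 2705680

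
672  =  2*336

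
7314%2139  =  897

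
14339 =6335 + 8004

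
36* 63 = 2268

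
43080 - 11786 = 31294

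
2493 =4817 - 2324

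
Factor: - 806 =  - 2^1*13^1*31^1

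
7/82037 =7/82037 = 0.00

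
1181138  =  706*1673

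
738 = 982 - 244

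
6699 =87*77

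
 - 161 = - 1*161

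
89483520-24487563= 64995957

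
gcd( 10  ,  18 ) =2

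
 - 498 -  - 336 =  - 162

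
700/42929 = 700/42929 = 0.02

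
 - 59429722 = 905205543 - 964635265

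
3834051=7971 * 481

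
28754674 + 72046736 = 100801410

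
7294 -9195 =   -  1901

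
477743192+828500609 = 1306243801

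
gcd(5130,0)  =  5130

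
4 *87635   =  350540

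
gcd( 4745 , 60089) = 1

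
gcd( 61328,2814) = 2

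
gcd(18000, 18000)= 18000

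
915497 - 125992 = 789505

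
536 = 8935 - 8399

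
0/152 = 0= 0.00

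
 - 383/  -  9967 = 383/9967 = 0.04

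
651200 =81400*8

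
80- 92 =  - 12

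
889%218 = 17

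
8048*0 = 0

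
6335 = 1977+4358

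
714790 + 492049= 1206839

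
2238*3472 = 7770336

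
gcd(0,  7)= 7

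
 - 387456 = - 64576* 6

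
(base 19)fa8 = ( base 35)4kd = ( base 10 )5613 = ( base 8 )12755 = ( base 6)41553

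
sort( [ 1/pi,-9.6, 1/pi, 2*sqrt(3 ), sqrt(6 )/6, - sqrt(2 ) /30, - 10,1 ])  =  [ - 10, - 9.6, - sqrt ( 2)/30 , 1/pi,1/pi, sqrt( 6)/6,1 , 2*sqrt( 3) ]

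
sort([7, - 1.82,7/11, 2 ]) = [ - 1.82, 7/11, 2,7 ] 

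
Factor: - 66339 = - 3^6*7^1*13^1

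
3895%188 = 135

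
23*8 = 184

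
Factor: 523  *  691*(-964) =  - 348382852 = - 2^2*241^1*523^1*691^1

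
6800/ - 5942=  - 3400/2971 = -  1.14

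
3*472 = 1416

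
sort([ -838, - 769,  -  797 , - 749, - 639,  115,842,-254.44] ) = [ - 838, - 797, - 769 , - 749,-639, - 254.44,  115 , 842 ]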